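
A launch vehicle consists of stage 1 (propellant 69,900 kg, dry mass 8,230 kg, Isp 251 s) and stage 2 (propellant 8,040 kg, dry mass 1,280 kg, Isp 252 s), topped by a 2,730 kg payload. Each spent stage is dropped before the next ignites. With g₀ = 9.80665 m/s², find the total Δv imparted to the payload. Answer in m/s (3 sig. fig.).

Ignition mass of stage 1 = 69,900+8,230 + 8,040+1,280 + 2,730 = 90,180 kg.
Stage 1: m₀ = 90,180 kg, m_f = 90,180 − 69,900 = 20,280 kg; Δv = 251×9.80665×ln(4.447) = 2461.5×1.4922 ≈ 3673 m/s.
Stage 2: m₀ = 12,050 kg, m_f = 12,050 − 8,040 = 4,010 kg; Δv = 252×9.80665×ln(3.005) = 2471.3×1.1003 ≈ 2719 m/s.
Total Δv = 3673 + 2719 = 6392 m/s.

Δv ≈ 6390 m/s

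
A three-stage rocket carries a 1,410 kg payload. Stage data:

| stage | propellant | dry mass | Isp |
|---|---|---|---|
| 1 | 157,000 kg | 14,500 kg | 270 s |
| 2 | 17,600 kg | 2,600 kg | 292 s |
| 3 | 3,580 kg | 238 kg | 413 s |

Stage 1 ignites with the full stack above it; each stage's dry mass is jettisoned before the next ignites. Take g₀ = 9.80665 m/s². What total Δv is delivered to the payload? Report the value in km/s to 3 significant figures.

Δv ≈ 12.3 km/s

Ignition mass of stage 1 = 157,000+14,500 + 17,600+2,600 + 3,580+238 + 1,410 = 196,928 kg.
Stage 1: m₀ = 196,928 kg, m_f = 196,928 − 157,000 = 39,928 kg; Δv = 270×9.80665×ln(4.932) = 2647.8×1.5958 ≈ 4225 m/s.
Stage 2: m₀ = 25,428 kg, m_f = 25,428 − 17,600 = 7,828 kg; Δv = 292×9.80665×ln(3.248) = 2863.5×1.1781 ≈ 3374 m/s.
Stage 3: m₀ = 5,228 kg, m_f = 5,228 − 3,580 = 1,648 kg; Δv = 413×9.80665×ln(3.172) = 4050.1×1.1545 ≈ 4676 m/s.
Total Δv = 4225 + 3374 + 4676 = 12275 m/s.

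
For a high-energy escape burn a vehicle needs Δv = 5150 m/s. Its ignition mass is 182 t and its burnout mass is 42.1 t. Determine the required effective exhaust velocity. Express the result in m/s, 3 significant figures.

ln(m₀/m_f) = ln(182000/42100) = ln(4.323) = 1.4640.
v_e = Δv / ln(m₀/m_f) = 5150 / 1.4640 = 3517.9 m/s.

v_e ≈ 3520 m/s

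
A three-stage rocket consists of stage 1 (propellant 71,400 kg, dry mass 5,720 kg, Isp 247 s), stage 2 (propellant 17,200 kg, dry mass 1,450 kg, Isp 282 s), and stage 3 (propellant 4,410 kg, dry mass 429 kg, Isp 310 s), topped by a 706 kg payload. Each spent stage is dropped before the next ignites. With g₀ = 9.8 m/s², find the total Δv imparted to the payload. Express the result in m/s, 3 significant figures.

Δv ≈ 11200 m/s

Ignition mass of stage 1 = 71,400+5,720 + 17,200+1,450 + 4,410+429 + 706 = 101,315 kg.
Stage 1: m₀ = 101,315 kg, m_f = 101,315 − 71,400 = 29,915 kg; Δv = 247×9.8×ln(3.387) = 2420.6×1.2199 ≈ 2953 m/s.
Stage 2: m₀ = 24,195 kg, m_f = 24,195 − 17,200 = 6,995 kg; Δv = 282×9.8×ln(3.459) = 2763.6×1.2410 ≈ 3429 m/s.
Stage 3: m₀ = 5,545 kg, m_f = 5,545 − 4,410 = 1,135 kg; Δv = 310×9.8×ln(4.885) = 3038.0×1.5863 ≈ 4819 m/s.
Total Δv = 2953 + 3429 + 4819 = 11201 m/s.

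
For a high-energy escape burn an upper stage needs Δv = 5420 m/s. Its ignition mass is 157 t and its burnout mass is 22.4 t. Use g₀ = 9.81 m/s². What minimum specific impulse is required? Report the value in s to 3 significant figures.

ln(m₀/m_f) = ln(157000/22400) = ln(7.009) = 1.9472.
Rocket equation: v_e = Δv / ln(m₀/m_f) = 5420 / 1.9472 = 2783.5 m/s.
Isp = v_e / g₀ = 2783.5 / 9.81 = 283.7 s.

Isp ≈ 284 s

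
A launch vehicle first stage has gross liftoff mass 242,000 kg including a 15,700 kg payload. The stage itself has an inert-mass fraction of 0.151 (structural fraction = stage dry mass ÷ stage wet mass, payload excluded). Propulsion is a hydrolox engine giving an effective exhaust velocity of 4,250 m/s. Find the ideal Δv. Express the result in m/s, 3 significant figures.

Δv ≈ 6710 m/s

Stage wet mass = m₀ − payload = 242,000 − 15,700 = 226,300 kg.
Stage dry mass = ε × stage wet mass = 0.151 × 226,300 = 34,171.3 kg.
Burnout mass m_f = stage dry + payload = 34,171.3 + 15,700 = 49,871.3 kg.
Using Δv = v_e ln(m₀/m_f): Δv = v_e · ln(242,000/49,871.3) = 4250.0 × ln(4.852) = 4250.0 × 1.5795 ≈ 6713 m/s.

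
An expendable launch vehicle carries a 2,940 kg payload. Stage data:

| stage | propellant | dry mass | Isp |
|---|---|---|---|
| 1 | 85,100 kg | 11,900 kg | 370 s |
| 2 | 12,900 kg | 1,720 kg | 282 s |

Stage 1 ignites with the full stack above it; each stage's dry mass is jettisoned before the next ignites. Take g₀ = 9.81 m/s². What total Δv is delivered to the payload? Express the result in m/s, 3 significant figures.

Ignition mass of stage 1 = 85,100+11,900 + 12,900+1,720 + 2,940 = 114,560 kg.
Stage 1: m₀ = 114,560 kg, m_f = 114,560 − 85,100 = 29,460 kg; Δv = 370×9.81×ln(3.889) = 3629.7×1.3581 ≈ 4929 m/s.
Stage 2: m₀ = 17,560 kg, m_f = 17,560 − 12,900 = 4,660 kg; Δv = 282×9.81×ln(3.768) = 2766.4×1.3266 ≈ 3670 m/s.
Total Δv = 4929 + 3670 = 8599 m/s.

Δv ≈ 8600 m/s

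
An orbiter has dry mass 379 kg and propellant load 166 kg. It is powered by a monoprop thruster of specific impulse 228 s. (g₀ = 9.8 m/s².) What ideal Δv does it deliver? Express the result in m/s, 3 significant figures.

Δv ≈ 812 m/s

v_e = Isp · g₀ = 228 × 9.8 = 2234.4 m/s.
m₀ = m_dry + m_prop = 379 + 166 = 545 kg.
By the Tsiolkovsky rocket equation, Δv = v_e · ln(m₀/m_f) = 2234.4 × ln(1.438) = 2234.4 × 0.3632 ≈ 811.6 m/s.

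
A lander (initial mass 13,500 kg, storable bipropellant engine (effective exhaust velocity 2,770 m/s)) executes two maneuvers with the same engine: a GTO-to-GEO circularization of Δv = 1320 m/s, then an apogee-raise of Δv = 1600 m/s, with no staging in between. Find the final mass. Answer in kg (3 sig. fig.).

After the first burn: m = 13500 × exp(−1320/2770.0) = 13500 × 0.62093 = 8,382.56 kg.
After the second burn: m = 8,382.56 × exp(−1600/2770.0) = 8,382.56 × 0.56123 = 4,704.54 kg.

final mass ≈ 4700 kg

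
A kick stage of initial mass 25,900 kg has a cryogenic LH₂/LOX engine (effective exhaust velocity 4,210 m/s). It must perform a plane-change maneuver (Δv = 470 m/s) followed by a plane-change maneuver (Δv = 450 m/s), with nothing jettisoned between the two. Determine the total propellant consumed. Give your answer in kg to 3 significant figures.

total propellant consumed ≈ 5080 kg

After the first burn: m = 25900 × exp(−470/4210.0) = 25900 × 0.89437 = 23,164.2 kg.
After the second burn: m = 23,164.2 × exp(−450/4210.0) = 23,164.2 × 0.89863 = 20,816 kg.
Total propellant = m₀ − m_final = 25900 − 20,816 = 5,084 kg.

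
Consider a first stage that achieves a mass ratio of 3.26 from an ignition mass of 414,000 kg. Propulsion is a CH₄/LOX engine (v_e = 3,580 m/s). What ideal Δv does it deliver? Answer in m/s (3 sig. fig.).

Δv = v_e · ln(3.26) = 3580.0 × 1.1817 ≈ 4230.6 m/s.

Δv ≈ 4230 m/s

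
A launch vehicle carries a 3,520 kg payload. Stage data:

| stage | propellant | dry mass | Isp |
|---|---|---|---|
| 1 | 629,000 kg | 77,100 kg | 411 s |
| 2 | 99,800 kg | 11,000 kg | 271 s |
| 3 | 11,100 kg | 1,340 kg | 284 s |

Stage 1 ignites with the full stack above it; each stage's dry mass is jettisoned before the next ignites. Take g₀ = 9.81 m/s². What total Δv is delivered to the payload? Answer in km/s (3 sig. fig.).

Ignition mass of stage 1 = 629,000+77,100 + 99,800+11,000 + 11,100+1,340 + 3,520 = 832,860 kg.
Stage 1: m₀ = 832,860 kg, m_f = 832,860 − 629,000 = 203,860 kg; Δv = 411×9.81×ln(4.085) = 4031.9×1.4074 ≈ 5675 m/s.
Stage 2: m₀ = 126,760 kg, m_f = 126,760 − 99,800 = 26,960 kg; Δv = 271×9.81×ln(4.702) = 2658.5×1.5479 ≈ 4115 m/s.
Stage 3: m₀ = 15,960 kg, m_f = 15,960 − 11,100 = 4,860 kg; Δv = 284×9.81×ln(3.284) = 2786.0×1.1890 ≈ 3313 m/s.
Total Δv = 5675 + 4115 + 3313 = 13103 m/s.

Δv ≈ 13.1 km/s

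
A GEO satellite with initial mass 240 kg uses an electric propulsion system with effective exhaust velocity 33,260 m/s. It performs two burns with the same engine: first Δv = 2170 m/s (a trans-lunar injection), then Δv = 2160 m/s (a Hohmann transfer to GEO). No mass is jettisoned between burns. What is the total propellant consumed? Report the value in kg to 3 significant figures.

total propellant consumed ≈ 29.3 kg

After the first burn: m = 240 × exp(−2170/33260.0) = 240 × 0.93684 = 224.842 kg.
After the second burn: m = 224.842 × exp(−2160/33260.0) = 224.842 × 0.93712 = 210.704 kg.
Total propellant = m₀ − m_final = 240 − 210.704 = 29.296 kg.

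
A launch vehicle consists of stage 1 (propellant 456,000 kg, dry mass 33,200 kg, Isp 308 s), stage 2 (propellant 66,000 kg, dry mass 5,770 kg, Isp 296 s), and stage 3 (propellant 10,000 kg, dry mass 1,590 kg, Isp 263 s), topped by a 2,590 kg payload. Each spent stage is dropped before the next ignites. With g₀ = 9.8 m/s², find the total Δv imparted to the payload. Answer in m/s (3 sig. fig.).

Δv ≈ 12100 m/s

Ignition mass of stage 1 = 456,000+33,200 + 66,000+5,770 + 10,000+1,590 + 2,590 = 575,150 kg.
Stage 1: m₀ = 575,150 kg, m_f = 575,150 − 456,000 = 119,150 kg; Δv = 308×9.8×ln(4.827) = 3018.4×1.5742 ≈ 4752 m/s.
Stage 2: m₀ = 85,950 kg, m_f = 85,950 − 66,000 = 19,950 kg; Δv = 296×9.8×ln(4.308) = 2900.8×1.4605 ≈ 4237 m/s.
Stage 3: m₀ = 14,180 kg, m_f = 14,180 − 10,000 = 4,180 kg; Δv = 263×9.8×ln(3.392) = 2577.4×1.2215 ≈ 3148 m/s.
Total Δv = 4752 + 4237 + 3148 = 12137 m/s.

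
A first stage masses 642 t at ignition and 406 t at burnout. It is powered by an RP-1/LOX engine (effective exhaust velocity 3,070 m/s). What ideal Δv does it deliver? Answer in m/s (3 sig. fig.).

Δv ≈ 1410 m/s

Using Δv = v_e ln(m₀/m_f): Δv = v_e · ln(m₀/m_f) = 3070.0 × ln(1.581) = 3070.0 × 0.4582 ≈ 1406.8 m/s.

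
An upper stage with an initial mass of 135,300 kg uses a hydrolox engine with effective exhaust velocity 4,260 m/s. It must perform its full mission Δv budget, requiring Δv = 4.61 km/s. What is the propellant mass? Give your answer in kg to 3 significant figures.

Rocket equation: m₀/m_f = exp(Δv / v_e) = exp(4610 / 4260.0) = exp(1.0822) = 2.9510.
m_f = 135,300 / 2.9510 = 45,848.9 kg, so propellant = m₀ − m_f = 135,300 − 45,848.9 = 89,451.1 kg.

propellant mass ≈ 89500 kg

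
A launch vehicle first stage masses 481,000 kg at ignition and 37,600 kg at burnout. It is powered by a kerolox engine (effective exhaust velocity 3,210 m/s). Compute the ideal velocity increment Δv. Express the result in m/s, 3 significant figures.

From the ideal rocket equation, Δv = v_e · ln(m₀/m_f) = 3210.0 × ln(12.79) = 3210.0 × 2.5489 ≈ 8181.9 m/s.

Δv ≈ 8180 m/s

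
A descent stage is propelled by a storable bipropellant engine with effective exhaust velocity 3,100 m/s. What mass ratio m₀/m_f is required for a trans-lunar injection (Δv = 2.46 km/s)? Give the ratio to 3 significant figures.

Rocket equation: m₀/m_f = exp(Δv / v_e) = exp(2460 / 3100.0) = exp(0.7935) = 2.2112.

mass ratio ≈ 2.21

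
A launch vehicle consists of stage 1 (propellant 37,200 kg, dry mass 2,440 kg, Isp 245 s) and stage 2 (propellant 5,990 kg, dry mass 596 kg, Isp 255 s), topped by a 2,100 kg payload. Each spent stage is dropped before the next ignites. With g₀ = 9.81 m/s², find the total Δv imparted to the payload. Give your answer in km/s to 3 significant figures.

Δv ≈ 6.46 km/s

Ignition mass of stage 1 = 37,200+2,440 + 5,990+596 + 2,100 = 48,326 kg.
Stage 1: m₀ = 48,326 kg, m_f = 48,326 − 37,200 = 11,126 kg; Δv = 245×9.81×ln(4.344) = 2403.5×1.4687 ≈ 3530 m/s.
Stage 2: m₀ = 8,686 kg, m_f = 8,686 − 5,990 = 2,696 kg; Δv = 255×9.81×ln(3.222) = 2501.6×1.1699 ≈ 2927 m/s.
Total Δv = 3530 + 2927 = 6457 m/s.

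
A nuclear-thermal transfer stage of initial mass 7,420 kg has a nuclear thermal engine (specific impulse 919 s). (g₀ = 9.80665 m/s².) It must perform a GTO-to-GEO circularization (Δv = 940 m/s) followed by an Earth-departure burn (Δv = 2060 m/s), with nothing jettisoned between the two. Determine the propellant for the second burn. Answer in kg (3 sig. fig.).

propellant for the second burn ≈ 1370 kg

v_e = Isp · g₀ = 919 × 9.80665 = 9012.3 m/s.
After the first burn: m = 7420 × exp(−940/9012.3) = 7420 × 0.90095 = 6,685.05 kg.
After the second burn: m = 6,685.05 × exp(−2060/9012.3) = 6,685.05 × 0.79567 = 5,319.09 kg.
Second-burn propellant = 6,685.05 − 5,319.09 = 1,365.96 kg.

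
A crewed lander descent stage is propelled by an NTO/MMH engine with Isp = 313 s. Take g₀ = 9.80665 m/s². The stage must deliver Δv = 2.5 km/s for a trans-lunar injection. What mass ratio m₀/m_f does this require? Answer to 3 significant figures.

mass ratio ≈ 2.26

v_e = Isp · g₀ = 313 × 9.80665 = 3069.5 m/s.
Using Δv = v_e ln(m₀/m_f): m₀/m_f = exp(Δv / v_e) = exp(2500 / 3069.5) = exp(0.8145) = 2.2580.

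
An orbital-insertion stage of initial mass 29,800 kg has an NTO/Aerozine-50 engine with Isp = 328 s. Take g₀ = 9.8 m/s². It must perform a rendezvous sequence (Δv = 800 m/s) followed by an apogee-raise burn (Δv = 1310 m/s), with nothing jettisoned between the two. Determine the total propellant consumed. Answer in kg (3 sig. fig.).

v_e = Isp · g₀ = 328 × 9.8 = 3214.4 m/s.
After the first burn: m = 29800 × exp(−800/3214.4) = 29800 × 0.77967 = 23,234.2 kg.
After the second burn: m = 23,234.2 × exp(−1310/3214.4) = 23,234.2 × 0.66528 = 15,457.2 kg.
Total propellant = m₀ − m_final = 29800 − 15,457.2 = 14,342.8 kg.

total propellant consumed ≈ 14300 kg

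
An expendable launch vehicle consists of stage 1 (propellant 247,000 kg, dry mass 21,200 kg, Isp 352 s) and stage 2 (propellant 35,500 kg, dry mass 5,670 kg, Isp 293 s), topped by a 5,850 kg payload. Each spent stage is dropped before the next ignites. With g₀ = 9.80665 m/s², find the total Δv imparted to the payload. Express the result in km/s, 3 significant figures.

Δv ≈ 9.32 km/s

Ignition mass of stage 1 = 247,000+21,200 + 35,500+5,670 + 5,850 = 315,220 kg.
Stage 1: m₀ = 315,220 kg, m_f = 315,220 − 247,000 = 68,220 kg; Δv = 352×9.80665×ln(4.621) = 3451.9×1.5305 ≈ 5283 m/s.
Stage 2: m₀ = 47,020 kg, m_f = 47,020 − 35,500 = 11,520 kg; Δv = 293×9.80665×ln(4.082) = 2873.3×1.4065 ≈ 4041 m/s.
Total Δv = 5283 + 4041 = 9324 m/s.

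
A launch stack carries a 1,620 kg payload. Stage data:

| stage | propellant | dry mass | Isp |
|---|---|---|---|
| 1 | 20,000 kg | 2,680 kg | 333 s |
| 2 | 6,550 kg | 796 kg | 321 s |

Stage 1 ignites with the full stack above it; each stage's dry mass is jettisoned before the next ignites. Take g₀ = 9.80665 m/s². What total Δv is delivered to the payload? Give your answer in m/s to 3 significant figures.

Δv ≈ 7390 m/s

Ignition mass of stage 1 = 20,000+2,680 + 6,550+796 + 1,620 = 31,646 kg.
Stage 1: m₀ = 31,646 kg, m_f = 31,646 − 20,000 = 11,646 kg; Δv = 333×9.80665×ln(2.717) = 3265.6×0.9996 ≈ 3264 m/s.
Stage 2: m₀ = 8,966 kg, m_f = 8,966 − 6,550 = 2,416 kg; Δv = 321×9.80665×ln(3.711) = 3147.9×1.3113 ≈ 4128 m/s.
Total Δv = 3264 + 4128 = 7392 m/s.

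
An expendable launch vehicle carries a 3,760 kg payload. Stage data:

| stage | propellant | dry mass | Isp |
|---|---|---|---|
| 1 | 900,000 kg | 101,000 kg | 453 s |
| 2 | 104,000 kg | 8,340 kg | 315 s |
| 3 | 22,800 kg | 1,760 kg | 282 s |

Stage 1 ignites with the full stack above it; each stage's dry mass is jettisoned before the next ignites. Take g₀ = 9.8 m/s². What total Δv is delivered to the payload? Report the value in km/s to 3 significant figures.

Ignition mass of stage 1 = 900,000+101,000 + 104,000+8,340 + 22,800+1,760 + 3,760 = 1,141,660 kg.
Stage 1: m₀ = 1,141,660 kg, m_f = 1,141,660 − 900,000 = 241,660 kg; Δv = 453×9.8×ln(4.724) = 4439.4×1.5527 ≈ 6893 m/s.
Stage 2: m₀ = 140,660 kg, m_f = 140,660 − 104,000 = 36,660 kg; Δv = 315×9.8×ln(3.837) = 3087.0×1.3447 ≈ 4151 m/s.
Stage 3: m₀ = 28,320 kg, m_f = 28,320 − 22,800 = 5,520 kg; Δv = 282×9.8×ln(5.13) = 2763.6×1.6352 ≈ 4519 m/s.
Total Δv = 6893 + 4151 + 4519 = 15563 m/s.

Δv ≈ 15.6 km/s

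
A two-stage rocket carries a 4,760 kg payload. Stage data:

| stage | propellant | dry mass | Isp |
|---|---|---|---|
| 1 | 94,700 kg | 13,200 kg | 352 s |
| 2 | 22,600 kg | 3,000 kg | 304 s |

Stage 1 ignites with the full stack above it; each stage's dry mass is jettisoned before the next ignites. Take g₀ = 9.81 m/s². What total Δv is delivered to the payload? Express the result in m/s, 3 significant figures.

Δv ≈ 8060 m/s

Ignition mass of stage 1 = 94,700+13,200 + 22,600+3,000 + 4,760 = 138,260 kg.
Stage 1: m₀ = 138,260 kg, m_f = 138,260 − 94,700 = 43,560 kg; Δv = 352×9.81×ln(3.174) = 3453.1×1.1550 ≈ 3988 m/s.
Stage 2: m₀ = 30,360 kg, m_f = 30,360 − 22,600 = 7,760 kg; Δv = 304×9.81×ln(3.912) = 2982.2×1.3641 ≈ 4068 m/s.
Total Δv = 3988 + 4068 = 8056 m/s.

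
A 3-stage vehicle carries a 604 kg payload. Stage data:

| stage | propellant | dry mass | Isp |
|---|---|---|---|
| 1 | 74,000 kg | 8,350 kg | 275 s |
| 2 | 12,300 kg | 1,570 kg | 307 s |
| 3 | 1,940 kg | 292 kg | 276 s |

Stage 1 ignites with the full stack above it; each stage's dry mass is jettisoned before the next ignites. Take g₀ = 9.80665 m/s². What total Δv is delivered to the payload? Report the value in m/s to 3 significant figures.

Δv ≈ 10800 m/s

Ignition mass of stage 1 = 74,000+8,350 + 12,300+1,570 + 1,940+292 + 604 = 99,056 kg.
Stage 1: m₀ = 99,056 kg, m_f = 99,056 − 74,000 = 25,056 kg; Δv = 275×9.80665×ln(3.953) = 2696.8×1.3746 ≈ 3707 m/s.
Stage 2: m₀ = 16,706 kg, m_f = 16,706 − 12,300 = 4,406 kg; Δv = 307×9.80665×ln(3.792) = 3010.6×1.3328 ≈ 4013 m/s.
Stage 3: m₀ = 2,836 kg, m_f = 2,836 − 1,940 = 896 kg; Δv = 276×9.80665×ln(3.165) = 2706.6×1.1522 ≈ 3119 m/s.
Total Δv = 3707 + 4013 + 3119 = 10839 m/s.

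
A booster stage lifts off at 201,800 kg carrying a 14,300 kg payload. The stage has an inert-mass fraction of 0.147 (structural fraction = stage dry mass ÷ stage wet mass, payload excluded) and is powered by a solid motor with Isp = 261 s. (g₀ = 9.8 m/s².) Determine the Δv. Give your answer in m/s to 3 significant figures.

Δv ≈ 4020 m/s

Stage wet mass = m₀ − payload = 201,800 − 14,300 = 187,500 kg.
Stage dry mass = ε × stage wet mass = 0.147 × 187,500 = 27,562.5 kg.
Burnout mass m_f = stage dry + payload = 27,562.5 + 14,300 = 41,862.5 kg.
v_e = Isp · g₀ = 261 × 9.8 = 2557.8 m/s.
Δv = v_e · ln(201,800/41,862.5) = 2557.8 × ln(4.821) = 2557.8 × 1.5729 ≈ 4023 m/s.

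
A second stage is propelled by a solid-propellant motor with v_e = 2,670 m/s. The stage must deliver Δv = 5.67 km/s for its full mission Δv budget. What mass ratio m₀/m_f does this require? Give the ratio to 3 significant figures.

mass ratio ≈ 8.36

From the ideal rocket equation, m₀/m_f = exp(Δv / v_e) = exp(5670 / 2670.0) = exp(2.1236) = 8.3611.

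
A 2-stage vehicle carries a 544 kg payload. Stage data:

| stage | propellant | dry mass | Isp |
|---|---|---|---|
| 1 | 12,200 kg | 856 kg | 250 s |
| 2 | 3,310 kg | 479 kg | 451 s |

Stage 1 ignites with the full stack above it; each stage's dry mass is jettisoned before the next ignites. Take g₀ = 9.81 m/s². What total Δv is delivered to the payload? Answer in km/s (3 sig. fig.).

Ignition mass of stage 1 = 12,200+856 + 3,310+479 + 544 = 17,389 kg.
Stage 1: m₀ = 17,389 kg, m_f = 17,389 − 12,200 = 5,189 kg; Δv = 250×9.81×ln(3.351) = 2452.5×1.2093 ≈ 2966 m/s.
Stage 2: m₀ = 4,333 kg, m_f = 4,333 − 3,310 = 1,023 kg; Δv = 451×9.81×ln(4.236) = 4424.3×1.4435 ≈ 6387 m/s.
Total Δv = 2966 + 6387 = 9353 m/s.

Δv ≈ 9.35 km/s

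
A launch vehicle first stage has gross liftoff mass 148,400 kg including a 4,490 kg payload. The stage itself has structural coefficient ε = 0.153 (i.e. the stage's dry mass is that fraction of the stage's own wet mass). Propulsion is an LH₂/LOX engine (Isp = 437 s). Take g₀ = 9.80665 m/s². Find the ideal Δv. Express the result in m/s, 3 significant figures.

Stage wet mass = m₀ − payload = 148,400 − 4,490 = 143,910 kg.
Stage dry mass = ε × stage wet mass = 0.153 × 143,910 = 22,018.2 kg.
Burnout mass m_f = stage dry + payload = 22,018.2 + 4,490 = 26,508.2 kg.
v_e = Isp · g₀ = 437 × 9.80665 = 4285.5 m/s.
Using Δv = v_e ln(m₀/m_f): Δv = v_e · ln(148,400/26,508.2) = 4285.5 × ln(5.598) = 4285.5 × 1.7225 ≈ 7382 m/s.

Δv ≈ 7380 m/s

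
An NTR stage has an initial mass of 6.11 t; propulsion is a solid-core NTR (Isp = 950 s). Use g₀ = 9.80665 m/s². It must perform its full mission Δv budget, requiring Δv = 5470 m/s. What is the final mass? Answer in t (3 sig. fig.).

v_e = Isp · g₀ = 950 × 9.80665 = 9316.3 m/s.
m₀/m_f = exp(Δv / v_e) = exp(5470 / 9316.3) = exp(0.5871) = 1.7988.
m_f = m₀ / 1.7988 = 6.11 / 1.7988 = 3.39671 t.

final mass ≈ 3.40 t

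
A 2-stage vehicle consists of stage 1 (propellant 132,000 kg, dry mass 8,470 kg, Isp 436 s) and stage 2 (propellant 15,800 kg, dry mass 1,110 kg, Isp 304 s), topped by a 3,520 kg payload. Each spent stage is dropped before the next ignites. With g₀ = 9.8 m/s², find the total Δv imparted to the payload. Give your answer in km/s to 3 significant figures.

Δv ≈ 11.8 km/s

Ignition mass of stage 1 = 132,000+8,470 + 15,800+1,110 + 3,520 = 160,900 kg.
Stage 1: m₀ = 160,900 kg, m_f = 160,900 − 132,000 = 28,900 kg; Δv = 436×9.8×ln(5.567) = 4272.8×1.7169 ≈ 7336 m/s.
Stage 2: m₀ = 20,430 kg, m_f = 20,430 − 15,800 = 4,630 kg; Δv = 304×9.8×ln(4.413) = 2979.2×1.4844 ≈ 4422 m/s.
Total Δv = 7336 + 4422 = 11758 m/s.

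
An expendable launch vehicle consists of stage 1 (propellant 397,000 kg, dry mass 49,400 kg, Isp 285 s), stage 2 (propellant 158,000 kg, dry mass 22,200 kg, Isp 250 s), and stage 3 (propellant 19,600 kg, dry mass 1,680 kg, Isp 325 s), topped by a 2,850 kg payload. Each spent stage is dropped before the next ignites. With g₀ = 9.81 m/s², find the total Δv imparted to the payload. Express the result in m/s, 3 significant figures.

Ignition mass of stage 1 = 397,000+49,400 + 158,000+22,200 + 19,600+1,680 + 2,850 = 650,730 kg.
Stage 1: m₀ = 650,730 kg, m_f = 650,730 − 397,000 = 253,730 kg; Δv = 285×9.81×ln(2.565) = 2795.9×0.9418 ≈ 2633 m/s.
Stage 2: m₀ = 204,330 kg, m_f = 204,330 − 158,000 = 46,330 kg; Δv = 250×9.81×ln(4.41) = 2452.5×1.4839 ≈ 3639 m/s.
Stage 3: m₀ = 24,130 kg, m_f = 24,130 − 19,600 = 4,530 kg; Δv = 325×9.81×ln(5.327) = 3188.2×1.6727 ≈ 5333 m/s.
Total Δv = 2633 + 3639 + 5333 = 11605 m/s.

Δv ≈ 11600 m/s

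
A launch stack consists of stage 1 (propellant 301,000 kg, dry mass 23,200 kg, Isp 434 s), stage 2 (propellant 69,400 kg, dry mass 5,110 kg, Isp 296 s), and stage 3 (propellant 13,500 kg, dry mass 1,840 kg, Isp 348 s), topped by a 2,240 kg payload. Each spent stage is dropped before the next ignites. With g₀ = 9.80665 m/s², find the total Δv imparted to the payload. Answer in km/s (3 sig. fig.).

Ignition mass of stage 1 = 301,000+23,200 + 69,400+5,110 + 13,500+1,840 + 2,240 = 416,290 kg.
Stage 1: m₀ = 416,290 kg, m_f = 416,290 − 301,000 = 115,290 kg; Δv = 434×9.80665×ln(3.611) = 4256.1×1.2839 ≈ 5465 m/s.
Stage 2: m₀ = 92,090 kg, m_f = 92,090 − 69,400 = 22,690 kg; Δv = 296×9.80665×ln(4.059) = 2902.8×1.4008 ≈ 4066 m/s.
Stage 3: m₀ = 17,580 kg, m_f = 17,580 − 13,500 = 4,080 kg; Δv = 348×9.80665×ln(4.309) = 3412.7×1.4607 ≈ 4985 m/s.
Total Δv = 5465 + 4066 + 4985 = 14516 m/s.

Δv ≈ 14.5 km/s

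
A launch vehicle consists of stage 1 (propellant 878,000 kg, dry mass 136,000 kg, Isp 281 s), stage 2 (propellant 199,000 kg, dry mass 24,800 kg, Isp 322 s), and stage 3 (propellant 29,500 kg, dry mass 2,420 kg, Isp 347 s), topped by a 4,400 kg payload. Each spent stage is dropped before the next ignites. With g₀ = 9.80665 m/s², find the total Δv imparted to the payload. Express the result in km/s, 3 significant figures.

Δv ≈ 13.5 km/s

Ignition mass of stage 1 = 878,000+136,000 + 199,000+24,800 + 29,500+2,420 + 4,400 = 1,274,120 kg.
Stage 1: m₀ = 1,274,120 kg, m_f = 1,274,120 − 878,000 = 396,120 kg; Δv = 281×9.80665×ln(3.217) = 2755.7×1.1683 ≈ 3219 m/s.
Stage 2: m₀ = 260,120 kg, m_f = 260,120 − 199,000 = 61,120 kg; Δv = 322×9.80665×ln(4.256) = 3157.7×1.4483 ≈ 4573 m/s.
Stage 3: m₀ = 36,320 kg, m_f = 36,320 − 29,500 = 6,820 kg; Δv = 347×9.80665×ln(5.326) = 3402.9×1.6725 ≈ 5691 m/s.
Total Δv = 3219 + 4573 + 5691 = 13483 m/s.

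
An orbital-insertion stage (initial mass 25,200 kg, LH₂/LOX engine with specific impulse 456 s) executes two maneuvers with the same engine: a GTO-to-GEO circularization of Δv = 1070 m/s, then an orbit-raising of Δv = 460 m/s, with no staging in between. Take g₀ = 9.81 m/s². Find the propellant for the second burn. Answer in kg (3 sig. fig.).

v_e = Isp · g₀ = 456 × 9.81 = 4473.4 m/s.
After the first burn: m = 25200 × exp(−1070/4473.4) = 25200 × 0.78726 = 19,839 kg.
After the second burn: m = 19,839 × exp(−460/4473.4) = 19,839 × 0.90228 = 17,900.3 kg.
Second-burn propellant = 19,839 − 17,900.3 = 1,938.7 kg.

propellant for the second burn ≈ 1940 kg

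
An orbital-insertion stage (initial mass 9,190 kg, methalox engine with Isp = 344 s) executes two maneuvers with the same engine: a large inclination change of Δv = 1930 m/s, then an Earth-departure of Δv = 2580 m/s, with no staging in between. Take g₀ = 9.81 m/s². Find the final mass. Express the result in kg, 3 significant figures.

v_e = Isp · g₀ = 344 × 9.81 = 3374.6 m/s.
After the first burn: m = 9190 × exp(−1930/3374.6) = 9190 × 0.56444 = 5,187.2 kg.
After the second burn: m = 5,187.2 × exp(−2580/3374.6) = 5,187.2 × 0.46555 = 2,414.9 kg.

final mass ≈ 2410 kg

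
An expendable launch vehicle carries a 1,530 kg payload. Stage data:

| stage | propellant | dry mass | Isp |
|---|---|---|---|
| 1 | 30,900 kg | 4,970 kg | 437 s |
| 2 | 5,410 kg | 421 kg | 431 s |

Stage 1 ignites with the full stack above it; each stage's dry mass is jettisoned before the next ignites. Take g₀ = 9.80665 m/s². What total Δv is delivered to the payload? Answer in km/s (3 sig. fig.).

Δv ≈ 11.0 km/s

Ignition mass of stage 1 = 30,900+4,970 + 5,410+421 + 1,530 = 43,231 kg.
Stage 1: m₀ = 43,231 kg, m_f = 43,231 − 30,900 = 12,331 kg; Δv = 437×9.80665×ln(3.506) = 4285.5×1.2544 ≈ 5376 m/s.
Stage 2: m₀ = 7,361 kg, m_f = 7,361 − 5,410 = 1,951 kg; Δv = 431×9.80665×ln(3.773) = 4226.7×1.3279 ≈ 5612 m/s.
Total Δv = 5376 + 5612 = 10988 m/s.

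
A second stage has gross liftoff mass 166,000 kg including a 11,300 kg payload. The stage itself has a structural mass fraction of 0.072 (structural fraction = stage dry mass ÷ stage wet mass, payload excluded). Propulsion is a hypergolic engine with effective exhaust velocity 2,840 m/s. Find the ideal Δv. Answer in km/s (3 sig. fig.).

Stage wet mass = m₀ − payload = 166,000 − 11,300 = 154,700 kg.
Stage dry mass = ε × stage wet mass = 0.072 × 154,700 = 11,138.4 kg.
Burnout mass m_f = stage dry + payload = 11,138.4 + 11,300 = 22,438.4 kg.
Δv = v_e · ln(166,000/22,438.4) = 2840.0 × ln(7.398) = 2840.0 × 2.0012 ≈ 5683 m/s.

Δv ≈ 5.68 km/s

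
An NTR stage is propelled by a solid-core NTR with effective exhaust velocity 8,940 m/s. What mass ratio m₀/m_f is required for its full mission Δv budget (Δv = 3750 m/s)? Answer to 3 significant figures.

From the ideal rocket equation, m₀/m_f = exp(Δv / v_e) = exp(3750 / 8940.0) = exp(0.4195) = 1.5211.

mass ratio ≈ 1.52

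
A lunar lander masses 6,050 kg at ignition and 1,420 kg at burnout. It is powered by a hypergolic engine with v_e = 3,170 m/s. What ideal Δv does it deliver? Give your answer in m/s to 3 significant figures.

Rocket equation: Δv = v_e · ln(m₀/m_f) = 3170.0 × ln(4.261) = 3170.0 × 1.4494 ≈ 4594.6 m/s.

Δv ≈ 4590 m/s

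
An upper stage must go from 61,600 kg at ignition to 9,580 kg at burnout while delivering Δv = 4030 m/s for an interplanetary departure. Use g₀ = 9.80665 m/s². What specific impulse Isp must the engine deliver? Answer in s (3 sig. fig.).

Isp ≈ 221 s

ln(m₀/m_f) = ln(61600/9580) = ln(6.43) = 1.8610.
v_e = Δv / ln(m₀/m_f) = 4030 / 1.8610 = 2165.5 m/s.
Isp = v_e / g₀ = 2165.5 / 9.80665 = 220.8 s.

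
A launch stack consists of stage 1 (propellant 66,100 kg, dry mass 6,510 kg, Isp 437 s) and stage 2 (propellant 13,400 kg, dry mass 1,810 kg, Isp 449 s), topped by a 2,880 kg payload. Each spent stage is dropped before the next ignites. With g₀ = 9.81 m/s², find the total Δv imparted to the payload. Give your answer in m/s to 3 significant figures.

Ignition mass of stage 1 = 66,100+6,510 + 13,400+1,810 + 2,880 = 90,700 kg.
Stage 1: m₀ = 90,700 kg, m_f = 90,700 − 66,100 = 24,600 kg; Δv = 437×9.81×ln(3.687) = 4287.0×1.3048 ≈ 5594 m/s.
Stage 2: m₀ = 18,090 kg, m_f = 18,090 − 13,400 = 4,690 kg; Δv = 449×9.81×ln(3.857) = 4404.7×1.3499 ≈ 5946 m/s.
Total Δv = 5594 + 5946 = 11540 m/s.

Δv ≈ 11500 m/s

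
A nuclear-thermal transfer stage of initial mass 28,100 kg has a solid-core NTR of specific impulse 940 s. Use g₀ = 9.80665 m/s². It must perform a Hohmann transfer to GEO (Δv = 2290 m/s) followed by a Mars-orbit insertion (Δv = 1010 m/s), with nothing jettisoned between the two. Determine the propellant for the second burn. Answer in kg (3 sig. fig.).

propellant for the second burn ≈ 2270 kg

v_e = Isp · g₀ = 940 × 9.80665 = 9218.3 m/s.
After the first burn: m = 28100 × exp(−2290/9218.3) = 28100 × 0.78003 = 21,918.8 kg.
After the second burn: m = 21,918.8 × exp(−1010/9218.3) = 21,918.8 × 0.89622 = 19,644.1 kg.
Second-burn propellant = 21,918.8 − 19,644.1 = 2,274.7 kg.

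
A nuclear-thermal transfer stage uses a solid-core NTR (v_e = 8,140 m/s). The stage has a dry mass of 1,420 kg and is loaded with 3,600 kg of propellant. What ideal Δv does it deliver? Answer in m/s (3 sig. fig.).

m₀ = m_dry + m_prop = 1,420 + 3,600 = 5,020 kg.
From the ideal rocket equation, Δv = v_e · ln(m₀/m_f) = 8140.0 × ln(3.535) = 8140.0 × 1.2628 ≈ 10279.0 m/s.

Δv ≈ 10300 m/s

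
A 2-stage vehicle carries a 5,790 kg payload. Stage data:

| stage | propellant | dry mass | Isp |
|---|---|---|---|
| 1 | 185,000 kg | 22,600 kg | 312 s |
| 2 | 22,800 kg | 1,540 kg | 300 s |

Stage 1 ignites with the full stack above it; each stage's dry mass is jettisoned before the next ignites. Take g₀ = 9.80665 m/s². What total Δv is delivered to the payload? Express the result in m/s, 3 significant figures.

Δv ≈ 8770 m/s

Ignition mass of stage 1 = 185,000+22,600 + 22,800+1,540 + 5,790 = 237,730 kg.
Stage 1: m₀ = 237,730 kg, m_f = 237,730 − 185,000 = 52,730 kg; Δv = 312×9.80665×ln(4.508) = 3059.7×1.5060 ≈ 4608 m/s.
Stage 2: m₀ = 30,130 kg, m_f = 30,130 − 22,800 = 7,330 kg; Δv = 300×9.80665×ln(4.111) = 2942.0×1.4135 ≈ 4159 m/s.
Total Δv = 4608 + 4159 = 8767 m/s.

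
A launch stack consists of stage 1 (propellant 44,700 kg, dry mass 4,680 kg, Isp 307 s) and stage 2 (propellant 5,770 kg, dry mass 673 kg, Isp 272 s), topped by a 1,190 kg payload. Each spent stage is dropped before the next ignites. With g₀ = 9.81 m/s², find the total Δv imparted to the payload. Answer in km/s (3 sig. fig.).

Ignition mass of stage 1 = 44,700+4,680 + 5,770+673 + 1,190 = 57,013 kg.
Stage 1: m₀ = 57,013 kg, m_f = 57,013 − 44,700 = 12,313 kg; Δv = 307×9.81×ln(4.63) = 3011.7×1.5326 ≈ 4616 m/s.
Stage 2: m₀ = 7,633 kg, m_f = 7,633 − 5,770 = 1,863 kg; Δv = 272×9.81×ln(4.097) = 2668.3×1.4103 ≈ 3763 m/s.
Total Δv = 4616 + 3763 = 8379 m/s.

Δv ≈ 8.38 km/s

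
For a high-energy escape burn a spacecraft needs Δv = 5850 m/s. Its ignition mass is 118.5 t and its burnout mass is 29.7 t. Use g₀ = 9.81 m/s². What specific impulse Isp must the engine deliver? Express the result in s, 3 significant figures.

ln(m₀/m_f) = ln(118500/29700) = ln(3.99) = 1.3838.
Rocket equation: v_e = Δv / ln(m₀/m_f) = 5850 / 1.3838 = 4227.6 m/s.
Isp = v_e / g₀ = 4227.6 / 9.81 = 430.9 s.

Isp ≈ 431 s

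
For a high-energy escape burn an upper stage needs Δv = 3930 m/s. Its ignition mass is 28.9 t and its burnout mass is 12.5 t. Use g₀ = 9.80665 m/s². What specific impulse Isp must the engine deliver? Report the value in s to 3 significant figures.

ln(m₀/m_f) = ln(28900/12500) = ln(2.312) = 0.8381.
From the ideal rocket equation, v_e = Δv / ln(m₀/m_f) = 3930 / 0.8381 = 4689.1 m/s.
Isp = v_e / g₀ = 4689.1 / 9.80665 = 478.2 s.

Isp ≈ 478 s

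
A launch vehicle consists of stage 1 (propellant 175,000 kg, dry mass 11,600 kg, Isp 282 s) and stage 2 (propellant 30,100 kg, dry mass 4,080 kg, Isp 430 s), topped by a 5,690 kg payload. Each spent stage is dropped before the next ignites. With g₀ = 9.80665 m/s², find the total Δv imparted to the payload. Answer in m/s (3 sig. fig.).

Δv ≈ 10000 m/s

Ignition mass of stage 1 = 175,000+11,600 + 30,100+4,080 + 5,690 = 226,470 kg.
Stage 1: m₀ = 226,470 kg, m_f = 226,470 − 175,000 = 51,470 kg; Δv = 282×9.80665×ln(4.4) = 2765.5×1.4816 ≈ 4097 m/s.
Stage 2: m₀ = 39,870 kg, m_f = 39,870 − 30,100 = 9,770 kg; Δv = 430×9.80665×ln(4.081) = 4216.9×1.4063 ≈ 5930 m/s.
Total Δv = 4097 + 5930 = 10027 m/s.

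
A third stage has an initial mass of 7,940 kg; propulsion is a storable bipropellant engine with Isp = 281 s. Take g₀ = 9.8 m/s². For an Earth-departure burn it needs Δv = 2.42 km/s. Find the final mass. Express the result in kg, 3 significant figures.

final mass ≈ 3300 kg

v_e = Isp · g₀ = 281 × 9.8 = 2753.8 m/s.
m₀/m_f = exp(Δv / v_e) = exp(2420 / 2753.8) = exp(0.8788) = 2.4080.
m_f = m₀ / 2.4080 = 7,940 / 2.4080 = 3,297.34 kg.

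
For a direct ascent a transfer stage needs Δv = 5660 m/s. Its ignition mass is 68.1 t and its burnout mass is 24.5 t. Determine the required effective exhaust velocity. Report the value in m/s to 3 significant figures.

v_e ≈ 5540 m/s

ln(m₀/m_f) = ln(68100/24500) = ln(2.78) = 1.0223.
By the Tsiolkovsky rocket equation, v_e = Δv / ln(m₀/m_f) = 5660 / 1.0223 = 5536.5 m/s.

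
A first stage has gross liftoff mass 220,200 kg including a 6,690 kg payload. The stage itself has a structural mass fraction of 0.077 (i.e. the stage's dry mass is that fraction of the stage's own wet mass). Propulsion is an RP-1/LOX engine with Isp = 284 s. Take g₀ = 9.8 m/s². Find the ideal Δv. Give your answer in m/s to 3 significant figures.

Δv ≈ 6270 m/s

Stage wet mass = m₀ − payload = 220,200 − 6,690 = 213,510 kg.
Stage dry mass = ε × stage wet mass = 0.077 × 213,510 = 16,440.3 kg.
Burnout mass m_f = stage dry + payload = 16,440.3 + 6,690 = 23,130.3 kg.
v_e = Isp · g₀ = 284 × 9.8 = 2783.2 m/s.
Rocket equation: Δv = v_e · ln(220,200/23,130.3) = 2783.2 × ln(9.52) = 2783.2 × 2.2534 ≈ 6272 m/s.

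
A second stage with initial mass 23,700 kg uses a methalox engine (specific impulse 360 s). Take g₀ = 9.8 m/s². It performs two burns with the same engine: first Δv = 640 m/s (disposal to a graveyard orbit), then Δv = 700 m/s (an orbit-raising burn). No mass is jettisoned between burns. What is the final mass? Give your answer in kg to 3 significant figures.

final mass ≈ 16200 kg

v_e = Isp · g₀ = 360 × 9.8 = 3528.0 m/s.
After the first burn: m = 23700 × exp(−640/3528.0) = 23700 × 0.83410 = 19,768.2 kg.
After the second burn: m = 19,768.2 × exp(−700/3528.0) = 19,768.2 × 0.82003 = 16,210.5 kg.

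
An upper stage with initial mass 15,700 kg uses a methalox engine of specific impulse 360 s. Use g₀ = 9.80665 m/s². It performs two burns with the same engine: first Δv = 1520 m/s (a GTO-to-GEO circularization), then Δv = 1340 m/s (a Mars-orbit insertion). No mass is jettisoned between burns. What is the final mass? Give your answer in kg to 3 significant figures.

v_e = Isp · g₀ = 360 × 9.80665 = 3530.4 m/s.
After the first burn: m = 15700 × exp(−1520/3530.4) = 15700 × 0.65015 = 10,207.4 kg.
After the second burn: m = 10,207.4 × exp(−1340/3530.4) = 10,207.4 × 0.68416 = 6,983.49 kg.

final mass ≈ 6980 kg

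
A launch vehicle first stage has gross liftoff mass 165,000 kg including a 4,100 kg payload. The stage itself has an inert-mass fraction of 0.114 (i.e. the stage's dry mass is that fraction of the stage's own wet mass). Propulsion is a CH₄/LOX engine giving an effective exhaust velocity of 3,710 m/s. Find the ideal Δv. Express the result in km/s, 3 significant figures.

Δv ≈ 7.40 km/s

Stage wet mass = m₀ − payload = 165,000 − 4,100 = 160,900 kg.
Stage dry mass = ε × stage wet mass = 0.114 × 160,900 = 18,342.6 kg.
Burnout mass m_f = stage dry + payload = 18,342.6 + 4,100 = 22,442.6 kg.
Δv = v_e · ln(165,000/22,442.6) = 3710.0 × ln(7.352) = 3710.0 × 1.9950 ≈ 7401 m/s.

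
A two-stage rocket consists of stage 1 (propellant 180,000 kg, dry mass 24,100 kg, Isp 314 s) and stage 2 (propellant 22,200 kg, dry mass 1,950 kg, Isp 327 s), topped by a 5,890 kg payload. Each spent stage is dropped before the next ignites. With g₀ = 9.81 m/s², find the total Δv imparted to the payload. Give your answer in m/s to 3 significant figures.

Ignition mass of stage 1 = 180,000+24,100 + 22,200+1,950 + 5,890 = 234,140 kg.
Stage 1: m₀ = 234,140 kg, m_f = 234,140 − 180,000 = 54,140 kg; Δv = 314×9.81×ln(4.325) = 3080.3×1.4643 ≈ 4511 m/s.
Stage 2: m₀ = 30,040 kg, m_f = 30,040 − 22,200 = 7,840 kg; Δv = 327×9.81×ln(3.832) = 3207.9×1.3433 ≈ 4309 m/s.
Total Δv = 4511 + 4309 = 8820 m/s.

Δv ≈ 8820 m/s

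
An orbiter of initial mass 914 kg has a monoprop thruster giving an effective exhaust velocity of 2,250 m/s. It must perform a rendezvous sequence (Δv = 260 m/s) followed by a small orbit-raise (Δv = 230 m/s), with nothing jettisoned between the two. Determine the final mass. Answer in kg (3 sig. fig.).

After the first burn: m = 914 × exp(−260/2250.0) = 914 × 0.89087 = 814.255 kg.
After the second burn: m = 814.255 × exp(−230/2250.0) = 814.255 × 0.90283 = 735.134 kg.

final mass ≈ 735 kg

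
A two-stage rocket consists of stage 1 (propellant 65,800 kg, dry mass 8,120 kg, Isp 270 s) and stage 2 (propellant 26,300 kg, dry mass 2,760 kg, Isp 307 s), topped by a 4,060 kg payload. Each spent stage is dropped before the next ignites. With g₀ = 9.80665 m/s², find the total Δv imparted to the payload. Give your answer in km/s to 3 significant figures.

Δv ≈ 7.28 km/s

Ignition mass of stage 1 = 65,800+8,120 + 26,300+2,760 + 4,060 = 107,040 kg.
Stage 1: m₀ = 107,040 kg, m_f = 107,040 − 65,800 = 41,240 kg; Δv = 270×9.80665×ln(2.596) = 2647.8×0.9538 ≈ 2525 m/s.
Stage 2: m₀ = 33,120 kg, m_f = 33,120 − 26,300 = 6,820 kg; Δv = 307×9.80665×ln(4.856) = 3010.6×1.5803 ≈ 4758 m/s.
Total Δv = 2525 + 4758 = 7283 m/s.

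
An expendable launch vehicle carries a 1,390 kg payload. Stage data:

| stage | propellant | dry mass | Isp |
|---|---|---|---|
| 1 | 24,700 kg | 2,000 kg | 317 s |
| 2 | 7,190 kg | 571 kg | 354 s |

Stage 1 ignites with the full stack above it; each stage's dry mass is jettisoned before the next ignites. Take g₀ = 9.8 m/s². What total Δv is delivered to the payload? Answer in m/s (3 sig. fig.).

Ignition mass of stage 1 = 24,700+2,000 + 7,190+571 + 1,390 = 35,851 kg.
Stage 1: m₀ = 35,851 kg, m_f = 35,851 − 24,700 = 11,151 kg; Δv = 317×9.8×ln(3.215) = 3106.6×1.1678 ≈ 3628 m/s.
Stage 2: m₀ = 9,151 kg, m_f = 9,151 − 7,190 = 1,961 kg; Δv = 354×9.8×ln(4.666) = 3469.2×1.5404 ≈ 5344 m/s.
Total Δv = 3628 + 5344 = 8972 m/s.

Δv ≈ 8970 m/s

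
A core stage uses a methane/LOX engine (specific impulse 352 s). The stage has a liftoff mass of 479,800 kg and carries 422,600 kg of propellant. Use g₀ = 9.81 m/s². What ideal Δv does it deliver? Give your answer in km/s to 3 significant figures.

Δv ≈ 7.34 km/s

v_e = Isp · g₀ = 352 × 9.81 = 3453.1 m/s.
m_f = m₀ − m_prop = 479,800 − 422,600 = 57,200 kg.
Δv = v_e · ln(m₀/m_f) = 3453.1 × ln(8.388) = 3453.1 × 2.1268 ≈ 7344.1 m/s.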